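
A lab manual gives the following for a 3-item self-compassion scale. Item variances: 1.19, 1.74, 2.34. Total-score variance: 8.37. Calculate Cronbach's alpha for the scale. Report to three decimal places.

α = 0.556

sum of item variances = 1.19 + 1.74 + 2.34 = 5.27
α = (k/(k−1))·(1 − sum of item variances/total variance) = (3/2)·(1 − 5.27/8.37) = 0.556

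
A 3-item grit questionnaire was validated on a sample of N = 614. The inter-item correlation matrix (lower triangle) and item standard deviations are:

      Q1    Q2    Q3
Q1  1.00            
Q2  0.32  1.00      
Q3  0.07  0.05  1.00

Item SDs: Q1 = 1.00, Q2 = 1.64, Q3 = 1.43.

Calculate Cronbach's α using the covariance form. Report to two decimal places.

Σσ²ᵢ = 1.00² + 1.64² + 1.43² = 5.7345
Covariances σ_ij = r_ij · s_i · s_j:
  σ(Q1,Q2) = 0.32 × 1.00 × 1.64 = 0.5248
  σ(Q1,Q3) = 0.07 × 1.00 × 1.43 = 0.1001
  σ(Q2,Q3) = 0.05 × 1.64 × 1.43 = 0.1173
σ²_T = Σσ²ᵢ + 2·Σσ_ij = 5.7345 + 2 × 0.7422 = 7.2189
α = (3/2)·(1 − 5.7345/7.2189) = 0.31

Cronbach's α = 0.31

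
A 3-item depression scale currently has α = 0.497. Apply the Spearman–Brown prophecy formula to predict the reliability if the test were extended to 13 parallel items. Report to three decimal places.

Length factor m = 13/3 = 4.3333
α' = m·α / (1 + (m−1)·α)
   = 13/3 × 0.497 / (1 + (13/3 − 1) × 0.497)
   = 2.1537 / 2.6567 = 0.811

predicted reliability = 0.811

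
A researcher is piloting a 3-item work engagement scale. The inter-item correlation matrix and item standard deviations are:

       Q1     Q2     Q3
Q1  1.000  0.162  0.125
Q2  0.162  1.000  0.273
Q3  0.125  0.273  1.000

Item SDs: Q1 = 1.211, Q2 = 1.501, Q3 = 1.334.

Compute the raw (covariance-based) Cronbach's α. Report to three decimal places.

α = 0.413

Σσ²ᵢ = 1.211² + 1.501² + 1.334² = 5.4991
Covariances σ_ij = r_ij · s_i · s_j:
  σ(Q1,Q2) = 0.162 × 1.211 × 1.501 = 0.2945
  σ(Q1,Q3) = 0.125 × 1.211 × 1.334 = 0.2019
  σ(Q2,Q3) = 0.273 × 1.501 × 1.334 = 0.5466
σ²_T = Σσ²ᵢ + 2·Σσ_ij = 5.4991 + 2 × 1.0430 = 7.5851
α = (3/2)·(1 − 5.4991/7.5851) = 0.413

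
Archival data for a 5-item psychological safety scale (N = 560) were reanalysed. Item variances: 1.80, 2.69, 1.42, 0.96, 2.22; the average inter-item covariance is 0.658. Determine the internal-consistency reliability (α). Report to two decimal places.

α = 0.74

ΣVar(i) = 1.80 + 2.69 + 1.42 + 0.96 + 2.22 = 9.09
Sum of the 10 distinct covariances = 10 × 0.658 = 6.580
Var(T) = ΣVar(i) + 2·Σcov = 9.09 + 2 × 6.580 = 22.250
α = (5/4)·(1 − 9.09/22.250) = 0.74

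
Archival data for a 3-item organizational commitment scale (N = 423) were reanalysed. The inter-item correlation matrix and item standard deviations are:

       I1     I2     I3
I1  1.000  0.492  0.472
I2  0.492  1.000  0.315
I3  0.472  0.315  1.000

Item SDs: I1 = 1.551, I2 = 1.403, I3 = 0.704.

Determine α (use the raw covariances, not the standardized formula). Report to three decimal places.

Σσ²ᵢ = 1.551² + 1.403² + 0.704² = 4.8696
Covariances σ_ij = r_ij · s_i · s_j:
  σ(I1,I2) = 0.492 × 1.551 × 1.403 = 1.0706
  σ(I1,I3) = 0.472 × 1.551 × 0.704 = 0.5154
  σ(I2,I3) = 0.315 × 1.403 × 0.704 = 0.3111
σ²_T = Σσ²ᵢ + 2·Σσ_ij = 4.8696 + 2 × 1.8971 = 8.6638
α = (3/2)·(1 − 4.8696/8.6638) = 0.657

α = 0.657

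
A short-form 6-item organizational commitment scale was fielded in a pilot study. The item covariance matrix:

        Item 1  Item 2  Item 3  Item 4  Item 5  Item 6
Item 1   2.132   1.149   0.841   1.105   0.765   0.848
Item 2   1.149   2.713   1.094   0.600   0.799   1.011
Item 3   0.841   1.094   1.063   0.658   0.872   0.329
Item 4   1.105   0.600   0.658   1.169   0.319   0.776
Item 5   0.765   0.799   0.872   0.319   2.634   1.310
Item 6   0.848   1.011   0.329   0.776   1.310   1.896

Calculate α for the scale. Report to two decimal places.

α = 0.82

Σσ²ᵢ = 2.132 + 2.713 + 1.063 + 1.169 + 2.634 + 1.896 = 11.607
Σ_{i<j} σ_ij = 12.476
σ²_T = 11.607 + 2 × 12.476 = 36.559
α = (k/(k−1))·(1 − Σσ²ᵢ/σ²_T) = (6/5)·(1 − 11.607/36.559) = 0.82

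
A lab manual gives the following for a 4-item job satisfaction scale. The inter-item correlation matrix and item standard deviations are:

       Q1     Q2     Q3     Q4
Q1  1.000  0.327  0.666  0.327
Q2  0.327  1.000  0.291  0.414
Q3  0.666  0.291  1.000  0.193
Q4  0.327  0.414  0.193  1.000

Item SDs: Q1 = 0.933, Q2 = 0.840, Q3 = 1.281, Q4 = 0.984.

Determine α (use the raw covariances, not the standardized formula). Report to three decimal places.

α = 0.691

Σσ²ᵢ = 0.933² + 0.840² + 1.281² + 0.984² = 4.1853
Covariances σ_ij = r_ij · s_i · s_j:
  σ(Q1,Q2) = 0.327 × 0.933 × 0.840 = 0.2563
  σ(Q1,Q3) = 0.666 × 0.933 × 1.281 = 0.7960
  σ(Q1,Q4) = 0.327 × 0.933 × 0.984 = 0.3002
  σ(Q2,Q3) = 0.291 × 0.840 × 1.281 = 0.3131
  σ(Q2,Q4) = 0.414 × 0.840 × 0.984 = 0.3422
  σ(Q3,Q4) = 0.193 × 1.281 × 0.984 = 0.2433
σ²_T = Σσ²ᵢ + 2·Σσ_ij = 4.1853 + 2 × 2.2511 = 8.6875
α = (4/3)·(1 − 4.1853/8.6875) = 0.691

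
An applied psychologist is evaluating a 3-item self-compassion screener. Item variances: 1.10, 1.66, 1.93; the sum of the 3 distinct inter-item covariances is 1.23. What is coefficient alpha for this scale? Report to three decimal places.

Σσᵢ² = 1.10 + 1.66 + 1.93 = 4.69
Sum of distinct covariances = 1.23
σ²_total = Σσᵢ² + 2·Σcov = 4.69 + 2 × 1.23 = 7.15
α = (3/2)·(1 − 4.69/7.15) = 0.516

coefficient alpha = 0.516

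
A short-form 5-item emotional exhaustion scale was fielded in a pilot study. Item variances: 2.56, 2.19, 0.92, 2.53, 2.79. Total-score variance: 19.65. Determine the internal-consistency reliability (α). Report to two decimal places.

α = 0.55

Σσ²ᵢ = 2.56 + 2.19 + 0.92 + 2.53 + 2.79 = 10.99
α = (k/(k−1))·(1 − Σσ²ᵢ/total variance) = (5/4)·(1 − 10.99/19.65) = 0.55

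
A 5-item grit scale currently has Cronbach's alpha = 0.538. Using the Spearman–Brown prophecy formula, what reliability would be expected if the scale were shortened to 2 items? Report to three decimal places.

predicted reliability = 0.318

Length factor m = 2/5 = 0.4000
α' = m·α / (1 − (1−m)·α)
   = 2/5 × 0.538 / (1 − (1 − 2/5) × 0.538)
   = 0.2152 / 0.6772 = 0.318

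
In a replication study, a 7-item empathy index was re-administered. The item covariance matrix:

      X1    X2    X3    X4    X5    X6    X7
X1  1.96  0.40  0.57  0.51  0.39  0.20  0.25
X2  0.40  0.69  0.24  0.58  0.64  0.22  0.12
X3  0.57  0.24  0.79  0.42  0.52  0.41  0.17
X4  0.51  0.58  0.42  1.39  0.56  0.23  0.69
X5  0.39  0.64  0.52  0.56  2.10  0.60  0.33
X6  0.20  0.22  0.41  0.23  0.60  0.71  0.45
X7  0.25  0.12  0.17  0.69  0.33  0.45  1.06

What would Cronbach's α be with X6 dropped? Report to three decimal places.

α = 0.738

Remaining items: X1, X2, X3, X4, X5, X7 (k = 6).
sum of item variances = 1.96 + 0.69 + 0.79 + 1.39 + 2.10 + 1.06 = 7.99
σ²_T = 7.99 + 2 × 6.39 = 20.77
α (item deleted) = (6/5)·(1 − 7.99/20.77) = 0.738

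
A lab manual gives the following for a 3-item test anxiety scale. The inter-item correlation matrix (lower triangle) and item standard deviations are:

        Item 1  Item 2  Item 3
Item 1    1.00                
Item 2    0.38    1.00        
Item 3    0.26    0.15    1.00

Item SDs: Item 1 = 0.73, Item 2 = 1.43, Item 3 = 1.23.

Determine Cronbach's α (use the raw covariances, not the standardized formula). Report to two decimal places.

Cronbach's α = 0.46

Σσ²ᵢ = 0.73² + 1.43² + 1.23² = 4.0907
Covariances σ_ij = r_ij · s_i · s_j:
  σ(Item 1,Item 2) = 0.38 × 0.73 × 1.43 = 0.3967
  σ(Item 1,Item 3) = 0.26 × 0.73 × 1.23 = 0.2335
  σ(Item 2,Item 3) = 0.15 × 1.43 × 1.23 = 0.2638
σ²_T = Σσ²ᵢ + 2·Σσ_ij = 4.0907 + 2 × 0.8940 = 5.8787
α = (3/2)·(1 − 4.0907/5.8787) = 0.46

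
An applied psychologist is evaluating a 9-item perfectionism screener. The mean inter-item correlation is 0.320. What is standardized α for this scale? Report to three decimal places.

standardized α = 0.809

Standardized α = k·r̄ / (1 + (k−1)·r̄) = 9 × 0.320 / (1 + 8 × 0.320)
  = 2.8800 / 3.5600 = 0.809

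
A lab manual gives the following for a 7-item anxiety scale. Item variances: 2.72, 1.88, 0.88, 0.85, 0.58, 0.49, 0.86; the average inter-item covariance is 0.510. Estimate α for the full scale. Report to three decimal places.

α = 0.842

sum of item variances = 2.72 + 1.88 + 0.88 + 0.85 + 0.58 + 0.49 + 0.86 = 8.26
Sum of the 21 distinct covariances = 21 × 0.510 = 10.710
Var(T) = sum of item variances + 2·Σcov = 8.26 + 2 × 10.710 = 29.680
α = (7/6)·(1 − 8.26/29.680) = 0.842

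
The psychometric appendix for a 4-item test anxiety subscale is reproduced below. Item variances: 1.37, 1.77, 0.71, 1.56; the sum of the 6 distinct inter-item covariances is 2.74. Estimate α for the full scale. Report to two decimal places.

Σσᵢ² = 1.37 + 1.77 + 0.71 + 1.56 = 5.41
Sum of distinct covariances = 2.74
σ²_total = Σσᵢ² + 2·Σcov = 5.41 + 2 × 2.74 = 10.89
α = (4/3)·(1 − 5.41/10.89) = 0.67

α = 0.67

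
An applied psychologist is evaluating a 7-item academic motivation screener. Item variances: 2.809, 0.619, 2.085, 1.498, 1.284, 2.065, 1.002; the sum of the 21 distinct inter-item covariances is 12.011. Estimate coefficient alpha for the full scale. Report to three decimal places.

ΣVar(i) = 2.809 + 0.619 + 2.085 + 1.498 + 1.284 + 2.065 + 1.002 = 11.362
Sum of distinct covariances = 12.011
σ²_T = ΣVar(i) + 2·Σcov = 11.362 + 2 × 12.011 = 35.384
α = (7/6)·(1 − 11.362/35.384) = 0.792

α = 0.792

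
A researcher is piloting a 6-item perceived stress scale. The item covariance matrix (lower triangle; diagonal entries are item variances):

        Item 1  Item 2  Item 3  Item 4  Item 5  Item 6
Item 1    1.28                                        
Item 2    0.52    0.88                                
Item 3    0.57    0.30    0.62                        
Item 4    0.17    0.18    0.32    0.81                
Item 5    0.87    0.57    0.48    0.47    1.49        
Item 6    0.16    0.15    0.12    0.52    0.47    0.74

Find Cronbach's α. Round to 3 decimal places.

Σσᵢ² = 1.28 + 0.88 + 0.62 + 0.81 + 1.49 + 0.74 = 5.82
Sum of the distinct covariances = 5.87
σ²_total = 5.82 + 2 × 5.87 = 17.56
α = (k/(k−1))·(1 − Σσᵢ²/σ²_total) = (6/5)·(1 − 5.82/17.56) = 0.802

Cronbach's α = 0.802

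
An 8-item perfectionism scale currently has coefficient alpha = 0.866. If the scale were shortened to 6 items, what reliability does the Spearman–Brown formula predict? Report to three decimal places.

predicted reliability = 0.829

Length factor m = 6/8 = 0.7500
α' = m·α / (1 − (1−m)·α)
   = 6/8 × 0.866 / (1 − (1 − 6/8) × 0.866)
   = 0.6495 / 0.7835 = 0.829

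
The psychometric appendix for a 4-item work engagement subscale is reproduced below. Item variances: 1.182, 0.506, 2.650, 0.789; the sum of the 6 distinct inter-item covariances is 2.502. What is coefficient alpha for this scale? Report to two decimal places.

coefficient alpha = 0.66

sum of item variances = 1.182 + 0.506 + 2.650 + 0.789 = 5.127
Sum of distinct covariances = 2.502
σ²_total = sum of item variances + 2·Σcov = 5.127 + 2 × 2.502 = 10.131
α = (4/3)·(1 − 5.127/10.131) = 0.66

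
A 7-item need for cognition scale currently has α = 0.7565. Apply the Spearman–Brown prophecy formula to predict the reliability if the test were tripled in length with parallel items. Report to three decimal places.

predicted reliability = 0.903

Length factor m = 3
α' = m·α / (1 + (m−1)·α)
   = 3 × 0.7565 / (1 + (3 − 1) × 0.7565)
   = 2.2695 / 2.5130 = 0.903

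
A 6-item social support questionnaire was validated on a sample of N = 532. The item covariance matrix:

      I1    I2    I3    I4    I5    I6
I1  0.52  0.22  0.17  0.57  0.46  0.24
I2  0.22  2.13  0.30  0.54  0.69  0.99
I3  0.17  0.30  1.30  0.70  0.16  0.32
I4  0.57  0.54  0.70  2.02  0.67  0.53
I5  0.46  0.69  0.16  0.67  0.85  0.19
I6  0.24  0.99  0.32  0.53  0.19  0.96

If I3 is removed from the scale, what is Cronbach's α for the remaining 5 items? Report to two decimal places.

Remaining items: I1, I2, I4, I5, I6 (k = 5).
sum of item variances = 0.52 + 2.13 + 2.02 + 0.85 + 0.96 = 6.48
total variance = 6.48 + 2 × 5.10 = 16.68
α (item deleted) = (5/4)·(1 − 6.48/16.68) = 0.76

α = 0.76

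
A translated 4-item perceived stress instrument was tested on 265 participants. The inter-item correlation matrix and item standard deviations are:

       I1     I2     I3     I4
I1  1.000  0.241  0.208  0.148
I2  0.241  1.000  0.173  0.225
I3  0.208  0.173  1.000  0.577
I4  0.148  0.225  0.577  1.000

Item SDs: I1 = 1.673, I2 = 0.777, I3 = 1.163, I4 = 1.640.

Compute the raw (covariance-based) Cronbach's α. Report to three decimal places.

Σσ²ᵢ = 1.673² + 0.777² + 1.163² + 1.640² = 7.4448
Covariances σ_ij = r_ij · s_i · s_j:
  σ(I1,I2) = 0.241 × 1.673 × 0.777 = 0.3133
  σ(I1,I3) = 0.208 × 1.673 × 1.163 = 0.4047
  σ(I1,I4) = 0.148 × 1.673 × 1.640 = 0.4061
  σ(I2,I3) = 0.173 × 0.777 × 1.163 = 0.1563
  σ(I2,I4) = 0.225 × 0.777 × 1.640 = 0.2867
  σ(I3,I4) = 0.577 × 1.163 × 1.640 = 1.1005
σ²_T = Σσ²ᵢ + 2·Σσ_ij = 7.4448 + 2 × 2.6676 = 12.7800
α = (4/3)·(1 − 7.4448/12.7800) = 0.557

α = 0.557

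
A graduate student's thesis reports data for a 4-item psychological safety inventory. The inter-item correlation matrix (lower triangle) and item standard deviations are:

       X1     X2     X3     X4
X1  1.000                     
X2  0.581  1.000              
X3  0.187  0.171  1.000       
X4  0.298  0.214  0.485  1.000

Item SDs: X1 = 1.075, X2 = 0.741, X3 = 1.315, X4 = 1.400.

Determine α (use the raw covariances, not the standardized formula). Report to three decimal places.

Σσ²ᵢ = 1.075² + 0.741² + 1.315² + 1.400² = 5.3939
Covariances σ_ij = r_ij · s_i · s_j:
  σ(X1,X2) = 0.581 × 1.075 × 0.741 = 0.4628
  σ(X1,X3) = 0.187 × 1.075 × 1.315 = 0.2643
  σ(X1,X4) = 0.298 × 1.075 × 1.400 = 0.4485
  σ(X2,X3) = 0.171 × 0.741 × 1.315 = 0.1666
  σ(X2,X4) = 0.214 × 0.741 × 1.400 = 0.2220
  σ(X3,X4) = 0.485 × 1.315 × 1.400 = 0.8929
σ²_T = Σσ²ᵢ + 2·Σσ_ij = 5.3939 + 2 × 2.4571 = 10.3081
α = (4/3)·(1 − 5.3939/10.3081) = 0.636

α = 0.636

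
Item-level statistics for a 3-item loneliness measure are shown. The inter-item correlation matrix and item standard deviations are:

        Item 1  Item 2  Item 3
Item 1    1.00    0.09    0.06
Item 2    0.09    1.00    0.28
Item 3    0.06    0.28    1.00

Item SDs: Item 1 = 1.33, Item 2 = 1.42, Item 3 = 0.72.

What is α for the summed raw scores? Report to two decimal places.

Σσ²ᵢ = 1.33² + 1.42² + 0.72² = 4.3037
Covariances σ_ij = r_ij · s_i · s_j:
  σ(Item 1,Item 2) = 0.09 × 1.33 × 1.42 = 0.1700
  σ(Item 1,Item 3) = 0.06 × 1.33 × 0.72 = 0.0575
  σ(Item 2,Item 3) = 0.28 × 1.42 × 0.72 = 0.2863
σ²_T = Σσ²ᵢ + 2·Σσ_ij = 4.3037 + 2 × 0.5138 = 5.3313
α = (3/2)·(1 − 4.3037/5.3313) = 0.29

α = 0.29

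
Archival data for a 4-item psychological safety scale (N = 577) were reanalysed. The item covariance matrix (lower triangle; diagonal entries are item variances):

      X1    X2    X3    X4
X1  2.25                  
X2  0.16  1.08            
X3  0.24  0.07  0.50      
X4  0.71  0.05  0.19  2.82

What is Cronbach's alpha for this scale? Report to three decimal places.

Cronbach's alpha = 0.399

Σσᵢ² = 2.25 + 1.08 + 0.50 + 2.82 = 6.65
Σ_{i<j} σ_ij = 1.42
total variance = 6.65 + 2 × 1.42 = 9.49
α = (k/(k−1))·(1 − Σσᵢ²/total variance) = (4/3)·(1 − 6.65/9.49) = 0.399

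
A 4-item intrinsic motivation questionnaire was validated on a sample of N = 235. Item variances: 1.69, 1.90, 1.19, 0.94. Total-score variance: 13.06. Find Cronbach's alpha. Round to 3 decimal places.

Σσᵢ² = 1.69 + 1.90 + 1.19 + 0.94 = 5.72
α = (k/(k−1))·(1 − Σσᵢ²/Var(T)) = (4/3)·(1 − 5.72/13.06) = 0.749

Cronbach's alpha = 0.749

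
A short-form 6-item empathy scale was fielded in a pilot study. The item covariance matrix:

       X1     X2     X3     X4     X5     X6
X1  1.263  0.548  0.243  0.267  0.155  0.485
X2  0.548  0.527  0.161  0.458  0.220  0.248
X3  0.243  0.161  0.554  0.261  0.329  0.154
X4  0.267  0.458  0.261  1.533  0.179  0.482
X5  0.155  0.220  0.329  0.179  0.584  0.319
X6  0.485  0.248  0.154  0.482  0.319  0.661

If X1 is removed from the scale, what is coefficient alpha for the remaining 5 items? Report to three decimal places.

α = 0.741

Remaining items: X2, X3, X4, X5, X6 (k = 5).
Σσ²ᵢ = 0.527 + 0.554 + 1.533 + 0.584 + 0.661 = 3.859
Var(T) = 3.859 + 2 × 2.811 = 9.481
α (item deleted) = (5/4)·(1 − 3.859/9.481) = 0.741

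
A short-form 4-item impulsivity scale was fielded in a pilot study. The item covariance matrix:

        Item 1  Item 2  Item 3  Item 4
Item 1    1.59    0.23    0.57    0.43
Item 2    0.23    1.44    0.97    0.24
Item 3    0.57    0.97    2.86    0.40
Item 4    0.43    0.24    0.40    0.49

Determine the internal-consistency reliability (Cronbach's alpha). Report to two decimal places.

α = 0.63

sum of item variances = 1.59 + 1.44 + 2.86 + 0.49 = 6.38
Sum of the distinct covariances = 2.84
Var(T) = 6.38 + 2 × 2.84 = 12.06
α = (k/(k−1))·(1 − sum of item variances/Var(T)) = (4/3)·(1 − 6.38/12.06) = 0.63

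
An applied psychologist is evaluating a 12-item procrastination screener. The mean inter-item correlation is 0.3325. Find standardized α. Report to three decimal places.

Standardized α = k·r̄ / (1 + (k−1)·r̄) = 12 × 0.3325 / (1 + 11 × 0.3325)
  = 3.9900 / 4.6575 = 0.857

α = 0.857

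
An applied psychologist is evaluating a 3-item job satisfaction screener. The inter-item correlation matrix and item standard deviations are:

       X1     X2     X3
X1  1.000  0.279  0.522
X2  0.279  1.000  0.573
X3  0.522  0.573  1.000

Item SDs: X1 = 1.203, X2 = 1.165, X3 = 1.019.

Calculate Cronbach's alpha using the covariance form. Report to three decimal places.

Σσ²ᵢ = 1.203² + 1.165² + 1.019² = 3.8428
Covariances σ_ij = r_ij · s_i · s_j:
  σ(X1,X2) = 0.279 × 1.203 × 1.165 = 0.3910
  σ(X1,X3) = 0.522 × 1.203 × 1.019 = 0.6399
  σ(X2,X3) = 0.573 × 1.165 × 1.019 = 0.6802
σ²_T = Σσ²ᵢ + 2·Σσ_ij = 3.8428 + 2 × 1.7111 = 7.2650
α = (3/2)·(1 − 3.8428/7.2650) = 0.707

α = 0.707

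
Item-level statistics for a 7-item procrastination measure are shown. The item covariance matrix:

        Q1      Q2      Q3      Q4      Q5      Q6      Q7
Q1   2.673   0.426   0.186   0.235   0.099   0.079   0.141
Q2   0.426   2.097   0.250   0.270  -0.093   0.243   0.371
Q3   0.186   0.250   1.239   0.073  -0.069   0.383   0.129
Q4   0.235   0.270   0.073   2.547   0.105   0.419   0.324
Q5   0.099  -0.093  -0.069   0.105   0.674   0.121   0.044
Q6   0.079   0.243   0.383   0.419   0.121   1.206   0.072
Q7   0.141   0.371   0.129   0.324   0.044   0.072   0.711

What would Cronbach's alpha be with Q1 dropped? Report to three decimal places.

Cronbach's alpha = 0.461

Remaining items: Q2, Q3, Q4, Q5, Q6, Q7 (k = 6).
ΣVar(i) = 2.097 + 1.239 + 2.547 + 0.674 + 1.206 + 0.711 = 8.474
Var(T) = 8.474 + 2 × 2.642 = 13.758
α (item deleted) = (6/5)·(1 − 8.474/13.758) = 0.461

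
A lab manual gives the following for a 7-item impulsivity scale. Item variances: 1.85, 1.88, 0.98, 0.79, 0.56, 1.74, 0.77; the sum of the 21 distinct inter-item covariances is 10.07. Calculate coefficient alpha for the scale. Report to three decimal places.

Σσ²ᵢ = 1.85 + 1.88 + 0.98 + 0.79 + 0.56 + 1.74 + 0.77 = 8.57
Sum of distinct covariances = 10.07
σ²_T = Σσ²ᵢ + 2·Σcov = 8.57 + 2 × 10.07 = 28.71
α = (7/6)·(1 − 8.57/28.71) = 0.818

coefficient alpha = 0.818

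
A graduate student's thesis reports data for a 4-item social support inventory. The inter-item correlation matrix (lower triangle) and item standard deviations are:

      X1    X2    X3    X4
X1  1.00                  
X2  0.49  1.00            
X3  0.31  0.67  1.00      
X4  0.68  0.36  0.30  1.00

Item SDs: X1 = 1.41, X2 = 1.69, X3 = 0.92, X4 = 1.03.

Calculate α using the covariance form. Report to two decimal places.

Σσ²ᵢ = 1.41² + 1.69² + 0.92² + 1.03² = 6.7515
Covariances σ_ij = r_ij · s_i · s_j:
  σ(X1,X2) = 0.49 × 1.41 × 1.69 = 1.1676
  σ(X1,X3) = 0.31 × 1.41 × 0.92 = 0.4021
  σ(X1,X4) = 0.68 × 1.41 × 1.03 = 0.9876
  σ(X2,X3) = 0.67 × 1.69 × 0.92 = 1.0417
  σ(X2,X4) = 0.36 × 1.69 × 1.03 = 0.6267
  σ(X3,X4) = 0.30 × 0.92 × 1.03 = 0.2843
σ²_T = Σσ²ᵢ + 2·Σσ_ij = 6.7515 + 2 × 4.5100 = 15.7715
α = (4/3)·(1 − 6.7515/15.7715) = 0.76

α = 0.76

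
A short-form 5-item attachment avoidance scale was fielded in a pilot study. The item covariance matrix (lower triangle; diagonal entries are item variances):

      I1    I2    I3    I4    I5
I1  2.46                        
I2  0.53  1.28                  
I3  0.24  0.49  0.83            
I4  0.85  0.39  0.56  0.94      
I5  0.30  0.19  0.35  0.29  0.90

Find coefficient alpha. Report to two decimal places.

coefficient alpha = 0.71

Σσ²ᵢ = 2.46 + 1.28 + 0.83 + 0.94 + 0.90 = 6.41
Σ_{i<j} σ_ij = 4.19
total variance = 6.41 + 2 × 4.19 = 14.79
α = (k/(k−1))·(1 − Σσ²ᵢ/total variance) = (5/4)·(1 − 6.41/14.79) = 0.71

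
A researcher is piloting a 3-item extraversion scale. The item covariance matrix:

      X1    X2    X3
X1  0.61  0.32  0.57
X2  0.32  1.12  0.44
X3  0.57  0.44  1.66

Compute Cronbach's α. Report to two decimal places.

ΣVar(i) = 0.61 + 1.12 + 1.66 = 3.39
Sum of off-diagonal covariances = 1.33
Var(T) = 3.39 + 2 × 1.33 = 6.05
α = (k/(k−1))·(1 − ΣVar(i)/Var(T)) = (3/2)·(1 − 3.39/6.05) = 0.66

Cronbach's α = 0.66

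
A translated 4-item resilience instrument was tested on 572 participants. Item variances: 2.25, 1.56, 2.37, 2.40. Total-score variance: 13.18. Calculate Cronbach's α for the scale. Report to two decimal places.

Σσᵢ² = 2.25 + 1.56 + 2.37 + 2.40 = 8.58
α = (k/(k−1))·(1 − Σσᵢ²/σ²_total) = (4/3)·(1 − 8.58/13.18) = 0.47

α = 0.47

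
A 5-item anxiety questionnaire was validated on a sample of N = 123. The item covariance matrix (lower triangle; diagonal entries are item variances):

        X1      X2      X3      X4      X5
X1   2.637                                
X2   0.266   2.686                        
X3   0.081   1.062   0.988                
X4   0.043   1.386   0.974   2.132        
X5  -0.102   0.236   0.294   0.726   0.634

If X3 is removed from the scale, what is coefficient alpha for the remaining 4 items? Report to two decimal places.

Remaining items: X1, X2, X4, X5 (k = 4).
ΣVar(i) = 2.637 + 2.686 + 2.132 + 0.634 = 8.089
σ²_total = 8.089 + 2 × 2.555 = 13.199
α (item deleted) = (4/3)·(1 − 8.089/13.199) = 0.52

coefficient alpha = 0.52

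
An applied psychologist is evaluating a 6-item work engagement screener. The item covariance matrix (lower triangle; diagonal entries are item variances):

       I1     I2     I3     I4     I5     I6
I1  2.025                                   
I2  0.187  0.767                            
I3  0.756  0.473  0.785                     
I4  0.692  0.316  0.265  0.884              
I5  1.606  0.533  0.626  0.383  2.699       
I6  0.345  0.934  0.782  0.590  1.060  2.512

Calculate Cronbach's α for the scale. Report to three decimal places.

Cronbach's α = 0.797

Σσᵢ² = 2.025 + 0.767 + 0.785 + 0.884 + 2.699 + 2.512 = 9.672
Σ_{i<j} σ_ij = 9.548
Var(T) = 9.672 + 2 × 9.548 = 28.768
α = (k/(k−1))·(1 − Σσᵢ²/Var(T)) = (6/5)·(1 − 9.672/28.768) = 0.797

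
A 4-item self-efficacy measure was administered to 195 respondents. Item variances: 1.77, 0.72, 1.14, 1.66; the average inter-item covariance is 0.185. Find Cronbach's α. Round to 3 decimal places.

Σσ²ᵢ = 1.77 + 0.72 + 1.14 + 1.66 = 5.29
Sum of the 6 distinct covariances = 6 × 0.185 = 1.110
Var(T) = Σσ²ᵢ + 2·Σcov = 5.29 + 2 × 1.110 = 7.510
α = (4/3)·(1 − 5.29/7.510) = 0.394

α = 0.394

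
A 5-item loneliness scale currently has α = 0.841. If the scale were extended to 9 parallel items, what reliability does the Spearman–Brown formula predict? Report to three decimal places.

Length factor m = 9/5 = 1.8000
α' = m·α / (1 + (m−1)·α)
   = 9/5 × 0.841 / (1 + (9/5 − 1) × 0.841)
   = 1.5138 / 1.6728 = 0.905

predicted reliability = 0.905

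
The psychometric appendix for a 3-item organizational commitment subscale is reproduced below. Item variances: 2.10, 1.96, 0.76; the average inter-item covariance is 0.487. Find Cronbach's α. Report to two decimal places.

Cronbach's α = 0.57

sum of item variances = 2.10 + 1.96 + 0.76 = 4.82
Sum of the 3 distinct covariances = 3 × 0.487 = 1.461
Var(T) = sum of item variances + 2·Σcov = 4.82 + 2 × 1.461 = 7.742
α = (3/2)·(1 − 4.82/7.742) = 0.57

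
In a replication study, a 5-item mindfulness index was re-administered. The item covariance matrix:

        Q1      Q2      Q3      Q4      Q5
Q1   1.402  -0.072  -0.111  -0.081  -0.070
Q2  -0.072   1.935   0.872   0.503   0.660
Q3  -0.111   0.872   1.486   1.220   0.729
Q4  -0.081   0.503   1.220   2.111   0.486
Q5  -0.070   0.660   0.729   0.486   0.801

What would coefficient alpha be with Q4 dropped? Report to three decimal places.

Remaining items: Q1, Q2, Q3, Q5 (k = 4).
ΣVar(i) = 1.402 + 1.935 + 1.486 + 0.801 = 5.624
total variance = 5.624 + 2 × 2.008 = 9.640
α (item deleted) = (4/3)·(1 − 5.624/9.640) = 0.555

coefficient alpha = 0.555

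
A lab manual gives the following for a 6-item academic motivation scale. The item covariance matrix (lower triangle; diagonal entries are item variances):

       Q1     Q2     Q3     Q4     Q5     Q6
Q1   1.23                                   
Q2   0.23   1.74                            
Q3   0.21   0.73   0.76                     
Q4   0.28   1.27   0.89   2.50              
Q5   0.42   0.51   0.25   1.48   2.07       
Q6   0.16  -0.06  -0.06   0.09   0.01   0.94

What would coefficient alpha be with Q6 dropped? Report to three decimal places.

coefficient alpha = 0.752

Remaining items: Q1, Q2, Q3, Q4, Q5 (k = 5).
ΣVar(i) = 1.23 + 1.74 + 0.76 + 2.50 + 2.07 = 8.30
σ²_total = 8.30 + 2 × 6.27 = 20.84
α (item deleted) = (5/4)·(1 − 8.30/20.84) = 0.752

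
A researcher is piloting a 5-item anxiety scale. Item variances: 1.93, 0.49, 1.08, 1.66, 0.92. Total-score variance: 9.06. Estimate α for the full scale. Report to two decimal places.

Σσ²ᵢ = 1.93 + 0.49 + 1.08 + 1.66 + 0.92 = 6.08
α = (k/(k−1))·(1 − Σσ²ᵢ/Var(T)) = (5/4)·(1 − 6.08/9.06) = 0.41

α = 0.41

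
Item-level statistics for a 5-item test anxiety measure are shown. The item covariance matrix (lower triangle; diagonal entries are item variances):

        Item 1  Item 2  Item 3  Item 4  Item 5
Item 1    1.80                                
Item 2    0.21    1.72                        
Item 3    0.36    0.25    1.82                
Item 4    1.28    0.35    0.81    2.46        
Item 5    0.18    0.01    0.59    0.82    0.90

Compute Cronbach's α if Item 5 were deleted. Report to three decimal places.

Remaining items: Item 1, Item 2, Item 3, Item 4 (k = 4).
ΣVar(i) = 1.80 + 1.72 + 1.82 + 2.46 = 7.80
σ²_total = 7.80 + 2 × 3.26 = 14.32
α (item deleted) = (4/3)·(1 − 7.80/14.32) = 0.607

Cronbach's α = 0.607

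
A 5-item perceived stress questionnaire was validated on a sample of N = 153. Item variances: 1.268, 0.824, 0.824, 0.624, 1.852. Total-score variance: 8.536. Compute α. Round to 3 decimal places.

α = 0.460

Σσᵢ² = 1.268 + 0.824 + 0.824 + 0.624 + 1.852 = 5.392
α = (k/(k−1))·(1 − Σσᵢ²/Var(T)) = (5/4)·(1 − 5.392/8.536) = 0.460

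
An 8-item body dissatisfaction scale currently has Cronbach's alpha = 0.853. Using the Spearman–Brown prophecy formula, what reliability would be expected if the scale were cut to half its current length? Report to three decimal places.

Length factor m = 1/2
α' = m·α / (1 − (1−m)·α)
   = 1/2 × 0.853 / (1 − (1 − 1/2) × 0.853)
   = 0.4265 / 0.5735 = 0.744

predicted reliability = 0.744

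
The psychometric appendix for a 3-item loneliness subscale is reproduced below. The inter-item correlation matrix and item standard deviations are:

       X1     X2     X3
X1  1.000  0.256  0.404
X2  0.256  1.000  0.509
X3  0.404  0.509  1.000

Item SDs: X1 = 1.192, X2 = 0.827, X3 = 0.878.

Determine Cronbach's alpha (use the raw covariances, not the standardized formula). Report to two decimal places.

α = 0.63

Σσ²ᵢ = 1.192² + 0.827² + 0.878² = 2.8757
Covariances σ_ij = r_ij · s_i · s_j:
  σ(X1,X2) = 0.256 × 1.192 × 0.827 = 0.2524
  σ(X1,X3) = 0.404 × 1.192 × 0.878 = 0.4228
  σ(X2,X3) = 0.509 × 0.827 × 0.878 = 0.3696
σ²_T = Σσ²ᵢ + 2·Σσ_ij = 2.8757 + 2 × 1.0448 = 4.9653
α = (3/2)·(1 − 2.8757/4.9653) = 0.63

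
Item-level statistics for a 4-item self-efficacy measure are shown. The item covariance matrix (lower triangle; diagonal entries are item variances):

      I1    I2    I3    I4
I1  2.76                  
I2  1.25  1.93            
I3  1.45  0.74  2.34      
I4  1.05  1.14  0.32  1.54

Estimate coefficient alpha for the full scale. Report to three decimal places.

sum of item variances = 2.76 + 1.93 + 2.34 + 1.54 = 8.57
Sum of off-diagonal covariances = 5.95
σ²_T = 8.57 + 2 × 5.95 = 20.47
α = (k/(k−1))·(1 − sum of item variances/σ²_T) = (4/3)·(1 − 8.57/20.47) = 0.775

coefficient alpha = 0.775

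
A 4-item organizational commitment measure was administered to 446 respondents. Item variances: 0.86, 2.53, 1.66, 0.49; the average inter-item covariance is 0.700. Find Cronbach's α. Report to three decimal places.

Cronbach's α = 0.803

ΣVar(i) = 0.86 + 2.53 + 1.66 + 0.49 = 5.54
Sum of the 6 distinct covariances = 6 × 0.700 = 4.200
σ²_T = ΣVar(i) + 2·Σcov = 5.54 + 2 × 4.200 = 13.940
α = (4/3)·(1 − 5.54/13.940) = 0.803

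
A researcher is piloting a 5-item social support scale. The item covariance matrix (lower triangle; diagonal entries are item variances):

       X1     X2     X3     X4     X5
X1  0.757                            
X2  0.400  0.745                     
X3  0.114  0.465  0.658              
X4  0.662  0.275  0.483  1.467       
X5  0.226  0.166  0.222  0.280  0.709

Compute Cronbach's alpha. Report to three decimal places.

Σσᵢ² = 0.757 + 0.745 + 0.658 + 1.467 + 0.709 = 4.336
Σ_{i<j} σ_ij = 3.293
σ²_T = 4.336 + 2 × 3.293 = 10.922
α = (k/(k−1))·(1 − Σσᵢ²/σ²_T) = (5/4)·(1 − 4.336/10.922) = 0.754

Cronbach's alpha = 0.754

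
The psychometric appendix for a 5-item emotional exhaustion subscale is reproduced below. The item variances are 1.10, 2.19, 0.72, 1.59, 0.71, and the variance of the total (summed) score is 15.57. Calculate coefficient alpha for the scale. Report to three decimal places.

coefficient alpha = 0.743

ΣVar(i) = 1.10 + 2.19 + 0.72 + 1.59 + 0.71 = 6.31
α = (k/(k−1))·(1 − ΣVar(i)/σ²_T) = (5/4)·(1 − 6.31/15.57) = 0.743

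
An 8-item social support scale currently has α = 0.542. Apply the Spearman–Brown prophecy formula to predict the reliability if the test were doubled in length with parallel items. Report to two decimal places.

Length factor m = 2
α' = m·α / (1 + (m−1)·α)
   = 2 × 0.542 / (1 + (2 − 1) × 0.542)
   = 1.0840 / 1.5420 = 0.70

predicted reliability = 0.70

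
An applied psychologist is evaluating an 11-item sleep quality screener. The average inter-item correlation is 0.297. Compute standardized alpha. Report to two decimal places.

α = 0.82

Standardized α = k·r̄ / (1 + (k−1)·r̄) = 11 × 0.297 / (1 + 10 × 0.297)
  = 3.2670 / 3.9700 = 0.82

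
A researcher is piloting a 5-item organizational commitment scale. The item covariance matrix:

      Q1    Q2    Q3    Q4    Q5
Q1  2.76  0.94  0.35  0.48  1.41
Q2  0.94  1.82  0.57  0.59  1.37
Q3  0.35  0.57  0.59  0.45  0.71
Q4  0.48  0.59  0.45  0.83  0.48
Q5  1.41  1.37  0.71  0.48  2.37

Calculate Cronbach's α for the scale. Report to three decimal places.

Σσᵢ² = 2.76 + 1.82 + 0.59 + 0.83 + 2.37 = 8.37
Σ_{i<j} σ_ij = 7.35
σ²_total = 8.37 + 2 × 7.35 = 23.07
α = (k/(k−1))·(1 − Σσᵢ²/σ²_total) = (5/4)·(1 − 8.37/23.07) = 0.796

α = 0.796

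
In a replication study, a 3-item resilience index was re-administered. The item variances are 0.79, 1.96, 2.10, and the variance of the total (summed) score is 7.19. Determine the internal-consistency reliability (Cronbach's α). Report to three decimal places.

Cronbach's α = 0.488

Σσ²ᵢ = 0.79 + 1.96 + 2.10 = 4.85
α = (k/(k−1))·(1 − Σσ²ᵢ/σ²_total) = (3/2)·(1 − 4.85/7.19) = 0.488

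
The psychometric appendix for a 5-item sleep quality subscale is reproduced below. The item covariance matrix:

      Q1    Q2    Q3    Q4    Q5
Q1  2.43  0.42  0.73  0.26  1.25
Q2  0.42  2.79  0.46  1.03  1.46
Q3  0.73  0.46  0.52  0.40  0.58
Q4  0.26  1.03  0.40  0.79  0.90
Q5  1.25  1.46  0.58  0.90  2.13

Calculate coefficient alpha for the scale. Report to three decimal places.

ΣVar(i) = 2.43 + 2.79 + 0.52 + 0.79 + 2.13 = 8.66
Sum of off-diagonal covariances = 7.49
σ²_T = 8.66 + 2 × 7.49 = 23.64
α = (k/(k−1))·(1 − ΣVar(i)/σ²_T) = (5/4)·(1 − 8.66/23.64) = 0.792

α = 0.792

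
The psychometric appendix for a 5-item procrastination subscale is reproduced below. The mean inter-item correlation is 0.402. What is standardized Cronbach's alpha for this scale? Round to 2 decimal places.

Standardized α = k·r̄ / (1 + (k−1)·r̄) = 5 × 0.402 / (1 + 4 × 0.402)
  = 2.0100 / 2.6080 = 0.77

standardized Cronbach's alpha = 0.77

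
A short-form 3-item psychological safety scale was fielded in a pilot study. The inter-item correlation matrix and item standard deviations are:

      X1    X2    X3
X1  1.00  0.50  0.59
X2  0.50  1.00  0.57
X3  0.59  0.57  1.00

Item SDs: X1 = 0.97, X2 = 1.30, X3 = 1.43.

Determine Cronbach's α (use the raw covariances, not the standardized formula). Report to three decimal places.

Σσ²ᵢ = 0.97² + 1.30² + 1.43² = 4.6758
Covariances σ_ij = r_ij · s_i · s_j:
  σ(X1,X2) = 0.50 × 0.97 × 1.30 = 0.6305
  σ(X1,X3) = 0.59 × 0.97 × 1.43 = 0.8184
  σ(X2,X3) = 0.57 × 1.30 × 1.43 = 1.0596
σ²_T = Σσ²ᵢ + 2·Σσ_ij = 4.6758 + 2 × 2.5085 = 9.6928
α = (3/2)·(1 − 4.6758/9.6928) = 0.776

α = 0.776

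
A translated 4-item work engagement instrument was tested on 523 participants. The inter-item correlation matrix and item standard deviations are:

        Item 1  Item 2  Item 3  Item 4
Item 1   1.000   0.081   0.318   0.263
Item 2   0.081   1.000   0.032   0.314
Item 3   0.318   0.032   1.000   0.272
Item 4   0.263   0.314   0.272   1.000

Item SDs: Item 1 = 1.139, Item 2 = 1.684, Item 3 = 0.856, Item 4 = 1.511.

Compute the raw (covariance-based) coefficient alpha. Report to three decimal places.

α = 0.496

Σσ²ᵢ = 1.139² + 1.684² + 0.856² + 1.511² = 7.1490
Covariances σ_ij = r_ij · s_i · s_j:
  σ(Item 1,Item 2) = 0.081 × 1.139 × 1.684 = 0.1554
  σ(Item 1,Item 3) = 0.318 × 1.139 × 0.856 = 0.3100
  σ(Item 1,Item 4) = 0.263 × 1.139 × 1.511 = 0.4526
  σ(Item 2,Item 3) = 0.032 × 1.684 × 0.856 = 0.0461
  σ(Item 2,Item 4) = 0.314 × 1.684 × 1.511 = 0.7990
  σ(Item 3,Item 4) = 0.272 × 0.856 × 1.511 = 0.3518
σ²_T = Σσ²ᵢ + 2·Σσ_ij = 7.1490 + 2 × 2.1149 = 11.3788
α = (4/3)·(1 − 7.1490/11.3788) = 0.496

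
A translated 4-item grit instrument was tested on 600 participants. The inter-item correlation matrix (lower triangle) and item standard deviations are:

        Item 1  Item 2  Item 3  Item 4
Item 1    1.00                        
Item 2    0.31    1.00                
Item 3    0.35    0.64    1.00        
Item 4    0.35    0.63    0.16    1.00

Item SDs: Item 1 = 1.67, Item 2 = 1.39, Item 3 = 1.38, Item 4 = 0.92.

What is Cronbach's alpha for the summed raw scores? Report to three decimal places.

Σσ²ᵢ = 1.67² + 1.39² + 1.38² + 0.92² = 7.4718
Covariances σ_ij = r_ij · s_i · s_j:
  σ(Item 1,Item 2) = 0.31 × 1.67 × 1.39 = 0.7196
  σ(Item 1,Item 3) = 0.35 × 1.67 × 1.38 = 0.8066
  σ(Item 1,Item 4) = 0.35 × 1.67 × 0.92 = 0.5377
  σ(Item 2,Item 3) = 0.64 × 1.39 × 1.38 = 1.2276
  σ(Item 2,Item 4) = 0.63 × 1.39 × 0.92 = 0.8056
  σ(Item 3,Item 4) = 0.16 × 1.38 × 0.92 = 0.2031
σ²_T = Σσ²ᵢ + 2·Σσ_ij = 7.4718 + 2 × 4.3002 = 16.0722
α = (4/3)·(1 − 7.4718/16.0722) = 0.713

Cronbach's alpha = 0.713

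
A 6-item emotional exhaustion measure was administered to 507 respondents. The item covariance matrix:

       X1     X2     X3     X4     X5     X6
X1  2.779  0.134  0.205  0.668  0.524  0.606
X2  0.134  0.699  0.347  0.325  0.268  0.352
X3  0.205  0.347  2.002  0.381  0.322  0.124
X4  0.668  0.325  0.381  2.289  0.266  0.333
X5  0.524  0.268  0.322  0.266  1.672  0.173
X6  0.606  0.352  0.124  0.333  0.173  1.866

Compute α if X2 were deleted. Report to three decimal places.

α = 0.506

Remaining items: X1, X3, X4, X5, X6 (k = 5).
ΣVar(i) = 2.779 + 2.002 + 2.289 + 1.672 + 1.866 = 10.608
σ²_total = 10.608 + 2 × 3.602 = 17.812
α (item deleted) = (5/4)·(1 − 10.608/17.812) = 0.506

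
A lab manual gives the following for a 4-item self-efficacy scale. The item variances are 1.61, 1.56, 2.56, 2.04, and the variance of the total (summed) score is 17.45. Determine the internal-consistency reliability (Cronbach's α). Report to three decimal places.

Cronbach's α = 0.740

ΣVar(i) = 1.61 + 1.56 + 2.56 + 2.04 = 7.77
α = (k/(k−1))·(1 − ΣVar(i)/σ²_total) = (4/3)·(1 − 7.77/17.45) = 0.740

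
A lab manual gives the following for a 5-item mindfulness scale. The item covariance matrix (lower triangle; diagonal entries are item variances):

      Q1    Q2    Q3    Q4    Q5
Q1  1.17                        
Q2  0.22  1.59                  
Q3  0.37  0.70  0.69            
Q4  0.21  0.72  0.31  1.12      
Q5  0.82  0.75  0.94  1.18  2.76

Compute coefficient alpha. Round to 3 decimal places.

α = 0.787

sum of item variances = 1.17 + 1.59 + 0.69 + 1.12 + 2.76 = 7.33
Sum of off-diagonal covariances = 6.22
total variance = 7.33 + 2 × 6.22 = 19.77
α = (k/(k−1))·(1 − sum of item variances/total variance) = (5/4)·(1 − 7.33/19.77) = 0.787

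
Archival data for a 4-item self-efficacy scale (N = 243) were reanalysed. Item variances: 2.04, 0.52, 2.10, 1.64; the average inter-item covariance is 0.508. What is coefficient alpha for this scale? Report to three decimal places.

coefficient alpha = 0.656

Σσ²ᵢ = 2.04 + 0.52 + 2.10 + 1.64 = 6.30
Sum of the 6 distinct covariances = 6 × 0.508 = 3.048
total variance = Σσ²ᵢ + 2·Σcov = 6.30 + 2 × 3.048 = 12.396
α = (4/3)·(1 − 6.30/12.396) = 0.656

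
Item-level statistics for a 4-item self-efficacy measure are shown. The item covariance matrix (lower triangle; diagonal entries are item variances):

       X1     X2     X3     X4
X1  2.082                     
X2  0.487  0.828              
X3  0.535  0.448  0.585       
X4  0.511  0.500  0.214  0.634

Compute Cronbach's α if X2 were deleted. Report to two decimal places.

Remaining items: X1, X3, X4 (k = 3).
Σσᵢ² = 2.082 + 0.585 + 0.634 = 3.301
Var(T) = 3.301 + 2 × 1.260 = 5.821
α (item deleted) = (3/2)·(1 − 3.301/5.821) = 0.65

α = 0.65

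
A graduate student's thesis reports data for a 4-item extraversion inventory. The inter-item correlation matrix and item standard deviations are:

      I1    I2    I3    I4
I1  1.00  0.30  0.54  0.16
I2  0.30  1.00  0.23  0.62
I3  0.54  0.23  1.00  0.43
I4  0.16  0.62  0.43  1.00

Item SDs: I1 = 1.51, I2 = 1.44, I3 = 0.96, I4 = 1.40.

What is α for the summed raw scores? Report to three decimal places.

Σσ²ᵢ = 1.51² + 1.44² + 0.96² + 1.40² = 7.2353
Covariances σ_ij = r_ij · s_i · s_j:
  σ(I1,I2) = 0.30 × 1.51 × 1.44 = 0.6523
  σ(I1,I3) = 0.54 × 1.51 × 0.96 = 0.7828
  σ(I1,I4) = 0.16 × 1.51 × 1.40 = 0.3382
  σ(I2,I3) = 0.23 × 1.44 × 0.96 = 0.3180
  σ(I2,I4) = 0.62 × 1.44 × 1.40 = 1.2499
  σ(I3,I4) = 0.43 × 0.96 × 1.40 = 0.5779
σ²_T = Σσ²ᵢ + 2·Σσ_ij = 7.2353 + 2 × 3.9191 = 15.0735
α = (4/3)·(1 − 7.2353/15.0735) = 0.693

α = 0.693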